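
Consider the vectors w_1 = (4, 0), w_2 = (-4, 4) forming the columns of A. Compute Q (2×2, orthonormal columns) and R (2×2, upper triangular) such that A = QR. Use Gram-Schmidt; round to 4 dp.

Q = [[1.0000, 0.0000], [0.0000, 1.0000]], R = [[4.0000, -4.0000], [0.0000, 4.0000]]

w_1 = (4, 0); ‖w_1‖ = 4.0000, so q_1 = (1.0000, 0.0000).
q_1·w_2 = 1.0000·(-4) + 0.0000·4 = -4.0000.
u_2 = w_2 + 4.0000·q_1 = (0.0000, 4.0000).
‖u_2‖ = 4.0000, so q_2 = (0.0000, 1.0000).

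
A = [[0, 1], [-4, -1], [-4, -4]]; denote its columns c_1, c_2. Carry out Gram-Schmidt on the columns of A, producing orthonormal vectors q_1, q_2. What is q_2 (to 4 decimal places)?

q_1 = c_1/‖c_1‖ = (0, -4, -4)/5.6569 = (0.0000, -0.7071, -0.7071).
r_{12} = q_1·c_2 = 3.5355.
u_2 = c_2 − 3.5355·q_1 = (1.0000, 1.5000, -1.5000).
‖u_2‖ = 2.3452, so q_2 = (0.4264, 0.6396, -0.6396).

q_2 = (0.4264, 0.6396, -0.6396)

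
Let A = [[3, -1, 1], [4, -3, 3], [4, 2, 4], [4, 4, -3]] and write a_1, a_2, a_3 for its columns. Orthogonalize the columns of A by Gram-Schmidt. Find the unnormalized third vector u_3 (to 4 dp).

a_1 = (3, 4, 4, 4); ‖a_1‖ = 7.5498, so e_1 = (0.3974, 0.5298, 0.5298, 0.5298).
e_1·a_2 = 0.3974·(-1) + 0.5298·(-3) + 0.5298·2 + 0.5298·4 = 1.1921.
u_2 = a_2 − 1.1921·e_1 = (-1.4737, -3.6316, 1.3684, 3.3684).
‖u_2‖ = 5.3459, so e_2 = (-0.2757, -0.6793, 0.2560, 0.6301).
e_1·a_3 = 0.3974·1 + 0.5298·3 + 0.5298·4 + 0.5298·(-3) = 2.5166; e_2·a_3 = (-0.2757)·1 + (-0.6793)·3 + 0.2560·4 + 0.6301·(-3) = -3.1800.
u_3 = a_3 − 2.5166·e_1 + 3.1800·e_2 = (-0.8766, -0.4936, 3.4807, -2.3297).

u_3 = (-0.8766, -0.4936, 3.4807, -2.3297)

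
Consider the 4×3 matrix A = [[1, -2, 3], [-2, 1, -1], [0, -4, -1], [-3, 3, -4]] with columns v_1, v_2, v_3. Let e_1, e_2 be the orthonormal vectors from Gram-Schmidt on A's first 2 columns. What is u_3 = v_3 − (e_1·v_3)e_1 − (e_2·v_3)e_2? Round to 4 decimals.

v_1 = (1, -2, 0, -3); ‖v_1‖ = 3.7417, so e_1 = (0.2673, -0.5345, 0.0000, -0.8018).
e_1·v_2 = 0.2673·(-2) + (-0.5345)·1 + 0.0000·(-4) + (-0.8018)·3 = -3.4744.
u_2 = v_2 + 3.4744·e_1 = (-1.0714, -0.8571, -4.0000, 0.2143).
‖u_2‖ = 4.2342, so e_2 = (-0.2530, -0.2024, -0.9447, 0.0506).
e_1·v_3 = 0.2673·3 + (-0.5345)·(-1) + 0.0000·(-1) + (-0.8018)·(-4) = 4.5434; e_2·v_3 = (-0.2530)·3 + (-0.2024)·(-1) + (-0.9447)·(-1) + 0.0506·(-4) = 0.1856.
u_3 = v_3 − 4.5434·e_1 − 0.1856·e_2 = (1.8327, 1.4661, -0.8247, -0.3665).

u_3 = (1.8327, 1.4661, -0.8247, -0.3665)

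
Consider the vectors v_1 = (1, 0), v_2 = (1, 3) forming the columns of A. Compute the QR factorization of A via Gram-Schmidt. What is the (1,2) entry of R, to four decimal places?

r_{12} = 1.0000

v_1 = (1, 0); ‖v_1‖ = 1.0000, so e_1 = (1.0000, 0.0000).
r_{12} = e_1·v_2 = 1.0000.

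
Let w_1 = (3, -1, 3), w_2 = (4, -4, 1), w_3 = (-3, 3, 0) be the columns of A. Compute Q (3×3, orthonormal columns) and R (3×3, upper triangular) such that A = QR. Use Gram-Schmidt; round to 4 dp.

q_1 = w_1/‖w_1‖ = (3, -1, 3)/4.3589 = (0.6882, -0.2294, 0.6882).
r_{12} = q_1·w_2 = 4.3589.
u_2 = w_2 − 4.3589·q_1 = (1.0000, -3.0000, -2.0000).
‖u_2‖ = 3.7417, so q_2 = (0.2673, -0.8018, -0.5345).
r_{13} = q_1·w_3 = -2.7530; r_{23} = q_2·w_3 = -3.2071.
u_3 = w_3 + 2.7530·q_1 + 3.2071·q_2 = (-0.2481, -0.2030, 0.1805).
‖u_3‖ = 0.3679, so q_3 = (-0.6745, -0.5518, 0.4905).

Q = [[0.6882, 0.2673, -0.6745], [-0.2294, -0.8018, -0.5518], [0.6882, -0.5345, 0.4905]], R = [[4.3589, 4.3589, -2.7530], [0.0000, 3.7417, -3.2071], [0.0000, 0.0000, 0.3679]]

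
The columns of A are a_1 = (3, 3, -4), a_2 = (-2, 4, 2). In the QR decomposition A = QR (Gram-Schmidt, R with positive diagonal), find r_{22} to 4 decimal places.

a_1 = (3, 3, -4); ‖a_1‖ = 5.8310, so q_1 = (0.5145, 0.5145, -0.6860).
q_1·a_2 = 0.5145·(-2) + 0.5145·4 + (-0.6860)·2 = -0.3430.
u_2 = a_2 + 0.3430·q_1 = (-1.8235, 4.1765, 1.7647).
r_{22} = ‖u_2‖ = 4.8870.

r_{22} = 4.8870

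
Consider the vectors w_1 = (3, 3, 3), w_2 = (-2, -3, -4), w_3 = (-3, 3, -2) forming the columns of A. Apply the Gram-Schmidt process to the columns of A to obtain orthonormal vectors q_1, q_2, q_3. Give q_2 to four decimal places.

w_1 = (3, 3, 3); ‖w_1‖ = 5.1962, so q_1 = (0.5774, 0.5774, 0.5774).
q_1·w_2 = 0.5774·(-2) + 0.5774·(-3) + 0.5774·(-4) = -5.1962.
u_2 = w_2 + 5.1962·q_1 = (1.0000, 0.0000, -1.0000).
‖u_2‖ = 1.4142, so q_2 = (0.7071, 0.0000, -0.7071).

q_2 = (0.7071, 0.0000, -0.7071)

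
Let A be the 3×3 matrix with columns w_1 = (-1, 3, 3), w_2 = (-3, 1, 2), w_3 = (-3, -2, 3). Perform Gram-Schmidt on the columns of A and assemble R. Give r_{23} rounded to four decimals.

e_1 = w_1/‖w_1‖ = (-1, 3, 3)/4.3589 = (-0.2294, 0.6882, 0.6882).
r_{12} = e_1·w_2 = 2.7530.
u_2 = w_2 − 2.7530·e_1 = (-2.3684, -0.8947, 0.1053).
‖u_2‖ = 2.5340, so e_2 = (-0.9347, -0.3531, 0.0415).
r_{23} = e_2·w_3 = 3.6348.

r_{23} = 3.6348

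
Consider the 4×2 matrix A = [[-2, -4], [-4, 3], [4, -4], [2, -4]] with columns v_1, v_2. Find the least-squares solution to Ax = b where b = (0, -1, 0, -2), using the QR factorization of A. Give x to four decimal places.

v_1 = (-2, -4, 4, 2); ‖v_1‖ = 6.3246, so e_1 = (-0.3162, -0.6325, 0.6325, 0.3162).
e_1·v_2 = (-0.3162)·(-4) + (-0.6325)·3 + 0.6325·(-4) + 0.3162·(-4) = -4.4272.
u_2 = v_2 + 4.4272·e_1 = (-5.4000, 0.2000, -1.2000, -2.6000).
‖u_2‖ = 6.1156, so e_2 = (-0.8830, 0.0327, -0.1962, -0.4251).
Qᵀb = (0.0000, 0.8176).
Back-substitute: x_2 = 0.8176/6.1156 = 0.1337.
x_1 = (0.0000 + 4.4272·0.1337)/6.3246 = 0.0936.

x = (0.0936, 0.1337)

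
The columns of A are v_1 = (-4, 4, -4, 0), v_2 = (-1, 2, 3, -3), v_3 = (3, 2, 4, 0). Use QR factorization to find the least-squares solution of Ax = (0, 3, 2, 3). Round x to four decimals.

x = (0.5204, -0.4625, 1.0490)

v_1 = (-4, 4, -4, 0); ‖v_1‖ = 6.9282, so q_1 = (-0.5774, 0.5774, -0.5774, 0.0000).
q_1·v_2 = (-0.5774)·(-1) + 0.5774·2 + (-0.5774)·3 + 0.0000·(-3) = 0.0000.
u_2 = v_2 − 0.0000·q_1 = (-1.0000, 2.0000, 3.0000, -3.0000).
‖u_2‖ = 4.7958, so q_2 = (-0.2085, 0.4170, 0.6255, -0.6255).
q_1·v_3 = (-0.5774)·3 + 0.5774·2 + (-0.5774)·4 + 0.0000·0 = -2.8868; q_2·v_3 = (-0.2085)·3 + 0.4170·2 + 0.6255·4 + (-0.6255)·0 = 2.7107.
u_3 = v_3 + 2.8868·q_1 − 2.7107·q_2 = (1.8986, 2.5362, 0.6377, 1.6957).
‖u_3‖ = 3.6495, so q_3 = (0.5202, 0.6950, 0.1747, 0.4646).
Qᵀb = (0.5774, 0.6255, 3.8282).
Back-substitute: x_3 = 3.8282/3.6495 = 1.0490.
x_2 = (0.6255 − 2.7107·1.0490)/4.7958 = -0.4625.
x_1 = (0.5774 − 0.0000·(-0.4625) + 2.8868·1.0490)/6.9282 = 0.5204.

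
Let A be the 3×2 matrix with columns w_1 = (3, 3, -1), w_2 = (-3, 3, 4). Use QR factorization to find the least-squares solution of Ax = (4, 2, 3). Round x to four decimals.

e_1 = w_1/‖w_1‖ = (3, 3, -1)/4.3589 = (0.6882, 0.6882, -0.2294).
r_{12} = e_1·w_2 = -0.9177.
u_2 = w_2 + 0.9177·e_1 = (-2.3684, 3.6316, 3.7895).
‖u_2‖ = 5.7583, so e_2 = (-0.4113, 0.6307, 0.6581).
Qᵀb = (3.4412, 1.5904).
Back-substitute: x_2 = 1.5904/5.7583 = 0.2762.
x_1 = (3.4412 + 0.9177·0.2762)/4.3589 = 0.8476.

x = (0.8476, 0.2762)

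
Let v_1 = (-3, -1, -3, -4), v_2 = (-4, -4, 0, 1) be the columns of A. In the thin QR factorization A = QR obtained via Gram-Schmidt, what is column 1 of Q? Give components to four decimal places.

q_1 = v_1/‖v_1‖ = (-3, -1, -3, -4)/5.9161 = (-0.5071, -0.1690, -0.5071, -0.6761).

q_1 = (-0.5071, -0.1690, -0.5071, -0.6761)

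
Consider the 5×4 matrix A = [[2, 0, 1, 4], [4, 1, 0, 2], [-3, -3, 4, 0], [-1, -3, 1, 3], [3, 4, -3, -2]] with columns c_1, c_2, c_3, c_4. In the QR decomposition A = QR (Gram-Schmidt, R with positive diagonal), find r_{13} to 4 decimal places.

c_1 = (2, 4, -3, -1, 3); ‖c_1‖ = 6.2450, so e_1 = (0.3203, 0.6405, -0.4804, -0.1601, 0.4804).
r_{13} = e_1·c_3 = -3.2026.

r_{13} = -3.2026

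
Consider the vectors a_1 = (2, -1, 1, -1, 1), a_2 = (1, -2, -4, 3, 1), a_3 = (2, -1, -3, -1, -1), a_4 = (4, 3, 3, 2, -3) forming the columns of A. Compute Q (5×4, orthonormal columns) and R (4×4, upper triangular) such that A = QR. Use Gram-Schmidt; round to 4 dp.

Q = [[0.7071, 0.2716, 0.2748, 0.5706], [-0.3536, -0.4074, 0.0534, 0.4010], [0.3536, -0.6790, -0.5318, 0.2210], [-0.3536, 0.4979, -0.5827, 0.5191], [0.3536, 0.2263, -0.5471, -0.4420]], R = [[2.8284, -0.7071, 0.7071, 1.0607], [0.0000, 5.5227, 2.2634, -1.8560], [0.0000, 0.0000, 3.2213, 0.1399], [0.0000, 0.0000, 0.0000, 6.5124]]

a_1 = (2, -1, 1, -1, 1); ‖a_1‖ = 2.8284, so q_1 = (0.7071, -0.3536, 0.3536, -0.3536, 0.3536).
q_1·a_2 = 0.7071·1 + (-0.3536)·(-2) + 0.3536·(-4) + (-0.3536)·3 + 0.3536·1 = -0.7071.
u_2 = a_2 + 0.7071·q_1 = (1.5000, -2.2500, -3.7500, 2.7500, 1.2500).
‖u_2‖ = 5.5227, so q_2 = (0.2716, -0.4074, -0.6790, 0.4979, 0.2263).
q_1·a_3 = 0.7071·2 + (-0.3536)·(-1) + 0.3536·(-3) + (-0.3536)·(-1) + 0.3536·(-1) = 0.7071; q_2·a_3 = 0.2716·2 + (-0.4074)·(-1) + (-0.6790)·(-3) + 0.4979·(-1) + 0.2263·(-1) = 2.2634.
u_3 = a_3 − 0.7071·q_1 − 2.2634·q_2 = (0.8852, 0.1721, -1.7131, -1.8770, -1.7623).
‖u_3‖ = 3.2213, so q_3 = (0.2748, 0.0534, -0.5318, -0.5827, -0.5471).
q_1·a_4 = 0.7071·4 + (-0.3536)·3 + 0.3536·3 + (-0.3536)·2 + 0.3536·(-3) = 1.0607; q_2·a_4 = 0.2716·4 + (-0.4074)·3 + (-0.6790)·3 + 0.4979·2 + 0.2263·(-3) = -1.8560; q_3·a_4 = 0.2748·4 + 0.0534·3 + (-0.5318)·3 + (-0.5827)·2 + (-0.5471)·(-3) = 0.1399.
u_4 = a_4 − 1.0607·q_1 + 1.8560·q_2 − 0.1399·q_3 = (3.7156, 2.6114, 1.4392, 3.3807, -2.8784).
‖u_4‖ = 6.5124, so q_4 = (0.5706, 0.4010, 0.2210, 0.5191, -0.4420).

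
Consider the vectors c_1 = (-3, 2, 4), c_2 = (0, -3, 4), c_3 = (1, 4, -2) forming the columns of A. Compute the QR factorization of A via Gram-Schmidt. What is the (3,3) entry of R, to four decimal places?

r_{33} = 2.0000

c_1 = (-3, 2, 4); ‖c_1‖ = 5.3852, so q_1 = (-0.5571, 0.3714, 0.7428).
q_1·c_2 = (-0.5571)·0 + 0.3714·(-3) + 0.7428·4 = 1.8570.
u_2 = c_2 − 1.8570·q_1 = (1.0345, -3.6897, 2.6207).
‖u_2‖ = 4.6424, so q_2 = (0.2228, -0.7948, 0.5645).
q_1·c_3 = (-0.5571)·1 + 0.3714·4 + 0.7428·(-2) = -0.5571; q_2·c_3 = 0.2228·1 + (-0.7948)·4 + 0.5645·(-2) = -4.0853.
u_3 = c_3 + 0.5571·q_1 + 4.0853·q_2 = (1.6000, 0.9600, 0.7200).
r_{33} = ‖u_3‖ = 2.0000.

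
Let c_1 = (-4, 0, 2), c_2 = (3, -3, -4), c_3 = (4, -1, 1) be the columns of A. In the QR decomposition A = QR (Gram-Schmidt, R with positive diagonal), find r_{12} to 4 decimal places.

r_{12} = -4.4721

c_1 = (-4, 0, 2); ‖c_1‖ = 4.4721, so e_1 = (-0.8944, 0.0000, 0.4472).
r_{12} = e_1·c_2 = -4.4721.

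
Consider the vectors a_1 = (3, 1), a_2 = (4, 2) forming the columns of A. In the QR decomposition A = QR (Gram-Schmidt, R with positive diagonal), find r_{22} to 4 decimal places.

r_{22} = 0.6325

a_1 = (3, 1); ‖a_1‖ = 3.1623, so q_1 = (0.9487, 0.3162).
q_1·a_2 = 0.9487·4 + 0.3162·2 = 4.4272.
u_2 = a_2 − 4.4272·q_1 = (-0.2000, 0.6000).
r_{22} = ‖u_2‖ = 0.6325.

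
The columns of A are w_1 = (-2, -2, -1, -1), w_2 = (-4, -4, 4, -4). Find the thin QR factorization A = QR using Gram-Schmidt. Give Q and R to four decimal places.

w_1 = (-2, -2, -1, -1); ‖w_1‖ = 3.1623, so q_1 = (-0.6325, -0.6325, -0.3162, -0.3162).
q_1·w_2 = (-0.6325)·(-4) + (-0.6325)·(-4) + (-0.3162)·4 + (-0.3162)·(-4) = 5.0596.
u_2 = w_2 − 5.0596·q_1 = (-0.8000, -0.8000, 5.6000, -2.4000).
‖u_2‖ = 6.1968, so q_2 = (-0.1291, -0.1291, 0.9037, -0.3873).

Q = [[-0.6325, -0.1291], [-0.6325, -0.1291], [-0.3162, 0.9037], [-0.3162, -0.3873]], R = [[3.1623, 5.0596], [0.0000, 6.1968]]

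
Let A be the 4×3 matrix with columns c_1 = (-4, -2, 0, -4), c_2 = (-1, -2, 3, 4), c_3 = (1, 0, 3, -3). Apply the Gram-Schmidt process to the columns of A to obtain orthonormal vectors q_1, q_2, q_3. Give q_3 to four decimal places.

q_1 = c_1/‖c_1‖ = (-4, -2, 0, -4)/6.0000 = (-0.6667, -0.3333, 0.0000, -0.6667).
r_{12} = q_1·c_2 = -1.3333.
u_2 = c_2 + 1.3333·q_1 = (-1.8889, -2.4444, 3.0000, 3.1111).
‖u_2‖ = 5.3125, so q_2 = (-0.3556, -0.4601, 0.5647, 0.5856).
r_{13} = q_1·c_3 = 1.3333; r_{23} = q_2·c_3 = -0.4183.
u_3 = c_3 − 1.3333·q_1 + 0.4183·q_2 = (1.7402, 0.2520, 3.2362, -1.8661).
‖u_3‖ = 4.1288, so q_3 = (0.4215, 0.0610, 0.7838, -0.4520).

q_3 = (0.4215, 0.0610, 0.7838, -0.4520)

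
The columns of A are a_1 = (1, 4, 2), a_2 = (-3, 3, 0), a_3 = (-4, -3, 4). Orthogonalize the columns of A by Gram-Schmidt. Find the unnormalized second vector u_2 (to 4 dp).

a_1 = (1, 4, 2); ‖a_1‖ = 4.5826, so q_1 = (0.2182, 0.8729, 0.4364).
q_1·a_2 = 0.2182·(-3) + 0.8729·3 + 0.4364·0 = 1.9640.
u_2 = a_2 − 1.9640·q_1 = (-3.4286, 1.2857, -0.8571).

u_2 = (-3.4286, 1.2857, -0.8571)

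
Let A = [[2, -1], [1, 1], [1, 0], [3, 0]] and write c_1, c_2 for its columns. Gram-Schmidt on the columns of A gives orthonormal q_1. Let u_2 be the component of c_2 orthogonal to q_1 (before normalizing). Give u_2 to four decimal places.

u_2 = (-0.8667, 1.0667, 0.0667, 0.2000)

c_1 = (2, 1, 1, 3); ‖c_1‖ = 3.8730, so q_1 = (0.5164, 0.2582, 0.2582, 0.7746).
q_1·c_2 = 0.5164·(-1) + 0.2582·1 + 0.2582·0 + 0.7746·0 = -0.2582.
u_2 = c_2 + 0.2582·q_1 = (-0.8667, 1.0667, 0.0667, 0.2000).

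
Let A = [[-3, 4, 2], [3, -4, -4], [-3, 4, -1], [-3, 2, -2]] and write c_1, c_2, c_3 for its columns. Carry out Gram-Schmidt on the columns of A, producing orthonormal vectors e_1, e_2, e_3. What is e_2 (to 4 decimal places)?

c_1 = (-3, 3, -3, -3); ‖c_1‖ = 6.0000, so e_1 = (-0.5000, 0.5000, -0.5000, -0.5000).
e_1·c_2 = (-0.5000)·4 + 0.5000·(-4) + (-0.5000)·4 + (-0.5000)·2 = -7.0000.
u_2 = c_2 + 7.0000·e_1 = (0.5000, -0.5000, 0.5000, -1.5000).
‖u_2‖ = 1.7321, so e_2 = (0.2887, -0.2887, 0.2887, -0.8660).

e_2 = (0.2887, -0.2887, 0.2887, -0.8660)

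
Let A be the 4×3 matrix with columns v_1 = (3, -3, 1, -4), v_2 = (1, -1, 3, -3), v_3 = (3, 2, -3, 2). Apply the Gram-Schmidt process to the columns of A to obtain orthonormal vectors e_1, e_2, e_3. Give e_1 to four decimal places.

e_1 = (0.5071, -0.5071, 0.1690, -0.6761)

e_1 = v_1/‖v_1‖ = (3, -3, 1, -4)/5.9161 = (0.5071, -0.5071, 0.1690, -0.6761).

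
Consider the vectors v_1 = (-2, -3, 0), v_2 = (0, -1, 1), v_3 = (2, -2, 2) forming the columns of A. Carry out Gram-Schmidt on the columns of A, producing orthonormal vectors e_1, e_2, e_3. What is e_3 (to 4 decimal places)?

v_1 = (-2, -3, 0); ‖v_1‖ = 3.6056, so e_1 = (-0.5547, -0.8321, 0.0000).
e_1·v_2 = (-0.5547)·0 + (-0.8321)·(-1) + 0.0000·1 = 0.8321.
u_2 = v_2 − 0.8321·e_1 = (0.4615, -0.3077, 1.0000).
‖u_2‖ = 1.1435, so e_2 = (0.4036, -0.2691, 0.8745).
e_1·v_3 = (-0.5547)·2 + (-0.8321)·(-2) + 0.0000·2 = 0.5547; e_2·v_3 = 0.4036·2 + (-0.2691)·(-2) + 0.8745·2 = 3.0943.
u_3 = v_3 − 0.5547·e_1 − 3.0943·e_2 = (1.0588, -0.7059, -0.7059).
‖u_3‖ = 1.4552, so e_3 = (0.7276, -0.4851, -0.4851).

e_3 = (0.7276, -0.4851, -0.4851)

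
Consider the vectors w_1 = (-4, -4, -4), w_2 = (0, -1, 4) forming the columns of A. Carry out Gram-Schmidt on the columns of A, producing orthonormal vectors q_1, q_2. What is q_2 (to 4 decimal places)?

q_2 = (-0.2673, -0.5345, 0.8018)

w_1 = (-4, -4, -4); ‖w_1‖ = 6.9282, so q_1 = (-0.5774, -0.5774, -0.5774).
q_1·w_2 = (-0.5774)·0 + (-0.5774)·(-1) + (-0.5774)·4 = -1.7321.
u_2 = w_2 + 1.7321·q_1 = (-1.0000, -2.0000, 3.0000).
‖u_2‖ = 3.7417, so q_2 = (-0.2673, -0.5345, 0.8018).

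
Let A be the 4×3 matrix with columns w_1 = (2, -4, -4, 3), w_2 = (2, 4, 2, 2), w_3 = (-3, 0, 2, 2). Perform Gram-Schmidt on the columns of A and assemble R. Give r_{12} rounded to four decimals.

r_{12} = -2.0870

w_1 = (2, -4, -4, 3); ‖w_1‖ = 6.7082, so q_1 = (0.2981, -0.5963, -0.5963, 0.4472).
r_{12} = q_1·w_2 = -2.0870.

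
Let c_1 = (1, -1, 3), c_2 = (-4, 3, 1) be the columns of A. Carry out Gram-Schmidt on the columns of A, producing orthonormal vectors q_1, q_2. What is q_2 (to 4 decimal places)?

q_2 = (-0.7340, 0.5321, 0.4220)

c_1 = (1, -1, 3); ‖c_1‖ = 3.3166, so q_1 = (0.3015, -0.3015, 0.9045).
q_1·c_2 = 0.3015·(-4) + (-0.3015)·3 + 0.9045·1 = -1.2060.
u_2 = c_2 + 1.2060·q_1 = (-3.6364, 2.6364, 2.0909).
‖u_2‖ = 4.9543, so q_2 = (-0.7340, 0.5321, 0.4220).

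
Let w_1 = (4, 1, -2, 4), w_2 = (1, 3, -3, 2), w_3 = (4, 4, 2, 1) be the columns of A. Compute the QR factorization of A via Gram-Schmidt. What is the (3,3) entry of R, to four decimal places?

r_{33} = 5.1138

w_1 = (4, 1, -2, 4); ‖w_1‖ = 6.0828, so q_1 = (0.6576, 0.1644, -0.3288, 0.6576).
q_1·w_2 = 0.6576·1 + 0.1644·3 + (-0.3288)·(-3) + 0.6576·2 = 3.4524.
u_2 = w_2 − 3.4524·q_1 = (-1.2703, 2.4324, -1.8649, -0.2703).
‖u_2‖ = 3.3288, so q_2 = (-0.3816, 0.7307, -0.5602, -0.0812).
q_1·w_3 = 0.6576·4 + 0.1644·4 + (-0.3288)·2 + 0.6576·1 = 3.2880; q_2·w_3 = (-0.3816)·4 + 0.7307·4 + (-0.5602)·2 + (-0.0812)·1 = 0.1949.
u_3 = w_3 − 3.2880·q_1 − 0.1949·q_2 = (1.9122, 3.3171, 3.1902, -1.1463).
r_{33} = ‖u_3‖ = 5.1138.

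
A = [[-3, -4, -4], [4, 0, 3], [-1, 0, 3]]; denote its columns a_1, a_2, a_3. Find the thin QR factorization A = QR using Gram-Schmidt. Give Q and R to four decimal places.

Q = [[-0.5883, -0.8086, 0.0000], [0.7845, -0.5708, 0.2425], [-0.1961, 0.1427, 0.9701]], R = [[5.0990, 2.3534, 4.1184], [0.0000, 3.2344, 1.9502], [0.0000, 0.0000, 3.6380]]

q_1 = a_1/‖a_1‖ = (-3, 4, -1)/5.0990 = (-0.5883, 0.7845, -0.1961).
r_{12} = q_1·a_2 = 2.3534.
u_2 = a_2 − 2.3534·q_1 = (-2.6154, -1.8462, 0.4615).
‖u_2‖ = 3.2344, so q_2 = (-0.8086, -0.5708, 0.1427).
r_{13} = q_1·a_3 = 4.1184; r_{23} = q_2·a_3 = 1.9502.
u_3 = a_3 − 4.1184·q_1 − 1.9502·q_2 = (0.0000, 0.8824, 3.5294).
‖u_3‖ = 3.6380, so q_3 = (0.0000, 0.2425, 0.9701).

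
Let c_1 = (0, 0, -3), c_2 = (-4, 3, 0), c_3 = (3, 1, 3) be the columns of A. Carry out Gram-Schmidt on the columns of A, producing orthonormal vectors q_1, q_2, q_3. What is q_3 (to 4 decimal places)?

q_3 = (0.6000, 0.8000, 0.0000)

c_1 = (0, 0, -3); ‖c_1‖ = 3.0000, so q_1 = (0.0000, 0.0000, -1.0000).
q_1·c_2 = 0.0000·(-4) + 0.0000·3 + (-1.0000)·0 = 0.0000.
u_2 = c_2 + 0.0000·q_1 = (-4.0000, 3.0000, 0.0000).
‖u_2‖ = 5.0000, so q_2 = (-0.8000, 0.6000, 0.0000).
q_1·c_3 = 0.0000·3 + 0.0000·1 + (-1.0000)·3 = -3.0000; q_2·c_3 = (-0.8000)·3 + 0.6000·1 + 0.0000·3 = -1.8000.
u_3 = c_3 + 3.0000·q_1 + 1.8000·q_2 = (1.5600, 2.0800, 0.0000).
‖u_3‖ = 2.6000, so q_3 = (0.6000, 0.8000, 0.0000).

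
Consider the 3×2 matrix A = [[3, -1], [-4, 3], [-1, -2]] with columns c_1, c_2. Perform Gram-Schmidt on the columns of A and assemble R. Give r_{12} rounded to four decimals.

c_1 = (3, -4, -1); ‖c_1‖ = 5.0990, so q_1 = (0.5883, -0.7845, -0.1961).
r_{12} = q_1·c_2 = -2.5495.

r_{12} = -2.5495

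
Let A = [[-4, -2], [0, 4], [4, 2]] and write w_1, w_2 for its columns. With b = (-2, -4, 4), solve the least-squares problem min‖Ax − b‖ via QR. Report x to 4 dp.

q_1 = w_1/‖w_1‖ = (-4, 0, 4)/5.6569 = (-0.7071, 0.0000, 0.7071).
r_{12} = q_1·w_2 = 2.8284.
u_2 = w_2 − 2.8284·q_1 = (0.0000, 4.0000, 0.0000).
‖u_2‖ = 4.0000, so q_2 = (0.0000, 1.0000, 0.0000).
Qᵀb = (4.2426, -4.0000).
Back-substitute: x_2 = -4.0000/4.0000 = -1.0000.
x_1 = (4.2426 − 2.8284·(-1.0000))/5.6569 = 1.2500.

x = (1.2500, -1.0000)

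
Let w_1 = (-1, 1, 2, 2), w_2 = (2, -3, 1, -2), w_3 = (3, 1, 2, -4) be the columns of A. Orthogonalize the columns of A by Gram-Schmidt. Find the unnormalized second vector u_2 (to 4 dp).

w_1 = (-1, 1, 2, 2); ‖w_1‖ = 3.1623, so e_1 = (-0.3162, 0.3162, 0.6325, 0.6325).
e_1·w_2 = (-0.3162)·2 + 0.3162·(-3) + 0.6325·1 + 0.6325·(-2) = -2.2136.
u_2 = w_2 + 2.2136·e_1 = (1.3000, -2.3000, 2.4000, -0.6000).

u_2 = (1.3000, -2.3000, 2.4000, -0.6000)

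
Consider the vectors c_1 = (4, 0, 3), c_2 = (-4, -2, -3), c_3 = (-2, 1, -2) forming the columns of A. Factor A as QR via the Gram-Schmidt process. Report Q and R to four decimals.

c_1 = (4, 0, 3); ‖c_1‖ = 5.0000, so q_1 = (0.8000, 0.0000, 0.6000).
q_1·c_2 = 0.8000·(-4) + 0.0000·(-2) + 0.6000·(-3) = -5.0000.
u_2 = c_2 + 5.0000·q_1 = (0.0000, -2.0000, 0.0000).
‖u_2‖ = 2.0000, so q_2 = (0.0000, -1.0000, 0.0000).
q_1·c_3 = 0.8000·(-2) + 0.0000·1 + 0.6000·(-2) = -2.8000; q_2·c_3 = 0.0000·(-2) + (-1.0000)·1 + 0.0000·(-2) = -1.0000.
u_3 = c_3 + 2.8000·q_1 + 1.0000·q_2 = (0.2400, 0.0000, -0.3200).
‖u_3‖ = 0.4000, so q_3 = (0.6000, 0.0000, -0.8000).

Q = [[0.8000, 0.0000, 0.6000], [0.0000, -1.0000, 0.0000], [0.6000, 0.0000, -0.8000]], R = [[5.0000, -5.0000, -2.8000], [0.0000, 2.0000, -1.0000], [0.0000, 0.0000, 0.4000]]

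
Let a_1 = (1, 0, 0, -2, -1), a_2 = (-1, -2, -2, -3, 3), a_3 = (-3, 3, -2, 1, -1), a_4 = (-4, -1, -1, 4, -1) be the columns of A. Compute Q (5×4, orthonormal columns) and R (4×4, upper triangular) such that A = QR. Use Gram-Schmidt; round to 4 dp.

Q = [[0.4082, -0.2598, -0.5520, -0.4017], [0.0000, -0.3897, 0.5964, -0.6954], [0.0000, -0.3897, -0.4993, -0.1064], [-0.8165, -0.4547, -0.1442, 0.0889], [-0.4082, 0.6496, -0.2635, -0.5795]], R = [[2.4495, 0.8165, -1.6330, -4.4907], [0.0000, 5.1316, -0.7145, -0.6496], [0.0000, 0.0000, 4.5632, 1.7975], [0.0000, 0.0000, 0.0000, 3.3437]]

a_1 = (1, 0, 0, -2, -1); ‖a_1‖ = 2.4495, so e_1 = (0.4082, 0.0000, 0.0000, -0.8165, -0.4082).
e_1·a_2 = 0.4082·(-1) + 0.0000·(-2) + 0.0000·(-2) + (-0.8165)·(-3) + (-0.4082)·3 = 0.8165.
u_2 = a_2 − 0.8165·e_1 = (-1.3333, -2.0000, -2.0000, -2.3333, 3.3333).
‖u_2‖ = 5.1316, so e_2 = (-0.2598, -0.3897, -0.3897, -0.4547, 0.6496).
e_1·a_3 = 0.4082·(-3) + 0.0000·3 + 0.0000·(-2) + (-0.8165)·1 + (-0.4082)·(-1) = -1.6330; e_2·a_3 = (-0.2598)·(-3) + (-0.3897)·3 + (-0.3897)·(-2) + (-0.4547)·1 + 0.6496·(-1) = -0.7145.
u_3 = a_3 + 1.6330·e_1 + 0.7145·e_2 = (-2.5190, 2.7215, -2.2785, -0.6582, -1.2025).
‖u_3‖ = 4.5632, so e_3 = (-0.5520, 0.5964, -0.4993, -0.1442, -0.2635).
e_1·a_4 = 0.4082·(-4) + 0.0000·(-1) + 0.0000·(-1) + (-0.8165)·4 + (-0.4082)·(-1) = -4.4907; e_2·a_4 = (-0.2598)·(-4) + (-0.3897)·(-1) + (-0.3897)·(-1) + (-0.4547)·4 + 0.6496·(-1) = -0.6496; e_3·a_4 = (-0.5520)·(-4) + 0.5964·(-1) + (-0.4993)·(-1) + (-0.1442)·4 + (-0.2635)·(-1) = 1.7975.
u_4 = a_4 + 4.4907·e_1 + 0.6496·e_2 − 1.7975·e_3 = (-1.3432, -2.3252, -0.3556, 0.2973, -1.9377).
‖u_4‖ = 3.3437, so e_4 = (-0.4017, -0.6954, -0.1064, 0.0889, -0.5795).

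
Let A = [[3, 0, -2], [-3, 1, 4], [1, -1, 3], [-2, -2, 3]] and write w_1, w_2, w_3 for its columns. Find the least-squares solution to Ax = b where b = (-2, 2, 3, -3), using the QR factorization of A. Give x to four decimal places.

x = (0.7059, 1.5966, 0.9160)

w_1 = (3, -3, 1, -2); ‖w_1‖ = 4.7958, so q_1 = (0.6255, -0.6255, 0.2085, -0.4170).
q_1·w_2 = 0.6255·0 + (-0.6255)·1 + 0.2085·(-1) + (-0.4170)·(-2) = 0.0000.
u_2 = w_2 + 0.0000·q_1 = (0.0000, 1.0000, -1.0000, -2.0000).
‖u_2‖ = 2.4495, so q_2 = (0.0000, 0.4082, -0.4082, -0.8165).
q_1·w_3 = 0.6255·(-2) + (-0.6255)·4 + 0.2085·3 + (-0.4170)·3 = -4.3788; q_2·w_3 = 0.0000·(-2) + 0.4082·4 + (-0.4082)·3 + (-0.8165)·3 = -2.0412.
u_3 = w_3 + 4.3788·q_1 + 2.0412·q_2 = (0.7391, 2.0942, 3.0797, -0.4928).
‖u_3‖ = 3.8288, so q_3 = (0.1930, 0.5470, 0.8044, -0.1287).
Qᵀb = (-0.6255, 2.0412, 3.5070).
Back-substitute: x_3 = 3.5070/3.8288 = 0.9160.
x_2 = (2.0412 + 2.0412·0.9160)/2.4495 = 1.5966.
x_1 = (-0.6255 + 0.0000·1.5966 + 4.3788·0.9160)/4.7958 = 0.7059.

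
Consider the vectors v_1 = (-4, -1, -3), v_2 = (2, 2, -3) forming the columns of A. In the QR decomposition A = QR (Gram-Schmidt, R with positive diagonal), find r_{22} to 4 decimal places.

v_1 = (-4, -1, -3); ‖v_1‖ = 5.0990, so q_1 = (-0.7845, -0.1961, -0.5883).
q_1·v_2 = (-0.7845)·2 + (-0.1961)·2 + (-0.5883)·(-3) = -0.1961.
u_2 = v_2 + 0.1961·q_1 = (1.8462, 1.9615, -3.1154).
r_{22} = ‖u_2‖ = 4.1184.

r_{22} = 4.1184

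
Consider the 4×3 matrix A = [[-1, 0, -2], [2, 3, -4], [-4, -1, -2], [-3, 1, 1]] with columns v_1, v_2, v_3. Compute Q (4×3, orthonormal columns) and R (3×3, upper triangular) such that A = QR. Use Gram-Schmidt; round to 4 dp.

v_1 = (-1, 2, -4, -3); ‖v_1‖ = 5.4772, so e_1 = (-0.1826, 0.3651, -0.7303, -0.5477).
e_1·v_2 = (-0.1826)·0 + 0.3651·3 + (-0.7303)·(-1) + (-0.5477)·1 = 1.2780.
u_2 = v_2 − 1.2780·e_1 = (0.2333, 2.5333, -0.0667, 1.7000).
‖u_2‖ = 3.0605, so e_2 = (0.0762, 0.8278, -0.0218, 0.5555).
e_1·v_3 = (-0.1826)·(-2) + 0.3651·(-4) + (-0.7303)·(-2) + (-0.5477)·1 = -0.1826; e_2·v_3 = 0.0762·(-2) + 0.8278·(-4) + (-0.0218)·(-2) + 0.5555·1 = -2.8645.
u_3 = v_3 + 0.1826·e_1 + 2.8645·e_2 = (-1.8149, -1.5623, -2.1957, 2.4911).
‖u_3‖ = 4.0941, so e_3 = (-0.4433, -0.3816, -0.5363, 0.6085).

Q = [[-0.1826, 0.0762, -0.4433], [0.3651, 0.8278, -0.3816], [-0.7303, -0.0218, -0.5363], [-0.5477, 0.5555, 0.6085]], R = [[5.4772, 1.2780, -0.1826], [0.0000, 3.0605, -2.8645], [0.0000, 0.0000, 4.0941]]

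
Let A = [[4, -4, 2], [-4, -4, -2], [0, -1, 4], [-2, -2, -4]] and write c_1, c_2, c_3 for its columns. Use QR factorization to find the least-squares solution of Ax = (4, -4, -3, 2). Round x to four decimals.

x = (1.4132, -0.0782, -0.9401)

q_1 = c_1/‖c_1‖ = (4, -4, 0, -2)/6.0000 = (0.6667, -0.6667, 0.0000, -0.3333).
r_{12} = q_1·c_2 = 0.6667.
u_2 = c_2 − 0.6667·q_1 = (-4.4444, -3.5556, -1.0000, -1.7778).
‖u_2‖ = 6.0461, so q_2 = (-0.7351, -0.5881, -0.1654, -0.2940).
r_{13} = q_1·c_3 = 4.0000; r_{23} = q_2·c_3 = 0.2205.
u_3 = c_3 − 4.0000·q_1 − 0.2205·q_2 = (-0.5046, 0.7964, 4.0365, -2.6018).
‖u_3‖ = 4.8940, so q_3 = (-0.1031, 0.1627, 0.8248, -0.5316).
Qᵀb = (4.6667, -0.6800, -4.6009).
Back-substitute: x_3 = -4.6009/4.8940 = -0.9401.
x_2 = (-0.6800 − 0.2205·(-0.9401))/6.0461 = -0.0782.
x_1 = (4.6667 − 0.6667·(-0.0782) − 4.0000·(-0.9401))/6.0000 = 1.4132.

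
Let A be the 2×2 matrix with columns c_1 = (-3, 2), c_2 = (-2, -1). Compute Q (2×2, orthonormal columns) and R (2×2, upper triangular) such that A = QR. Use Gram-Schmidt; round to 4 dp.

Q = [[-0.8321, -0.5547], [0.5547, -0.8321]], R = [[3.6056, 1.1094], [0.0000, 1.9415]]

c_1 = (-3, 2); ‖c_1‖ = 3.6056, so e_1 = (-0.8321, 0.5547).
e_1·c_2 = (-0.8321)·(-2) + 0.5547·(-1) = 1.1094.
u_2 = c_2 − 1.1094·e_1 = (-1.0769, -1.6154).
‖u_2‖ = 1.9415, so e_2 = (-0.5547, -0.8321).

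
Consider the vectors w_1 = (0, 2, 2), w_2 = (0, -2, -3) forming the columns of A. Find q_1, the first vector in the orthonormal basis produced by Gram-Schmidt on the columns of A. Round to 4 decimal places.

q_1 = (0.0000, 0.7071, 0.7071)

w_1 = (0, 2, 2); ‖w_1‖ = 2.8284, so q_1 = (0.0000, 0.7071, 0.7071).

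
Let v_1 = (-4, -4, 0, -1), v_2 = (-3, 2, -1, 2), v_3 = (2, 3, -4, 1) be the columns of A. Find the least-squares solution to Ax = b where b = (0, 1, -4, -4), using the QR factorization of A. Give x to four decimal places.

x = (0.7710, -0.5822, 1.1561)

v_1 = (-4, -4, 0, -1); ‖v_1‖ = 5.7446, so e_1 = (-0.6963, -0.6963, 0.0000, -0.1741).
e_1·v_2 = (-0.6963)·(-3) + (-0.6963)·2 + 0.0000·(-1) + (-0.1741)·2 = 0.3482.
u_2 = v_2 − 0.3482·e_1 = (-2.7576, 2.2424, -1.0000, 2.0606).
‖u_2‖ = 4.2283, so e_2 = (-0.6522, 0.5303, -0.2365, 0.4873).
e_1·v_3 = (-0.6963)·2 + (-0.6963)·3 + 0.0000·(-4) + (-0.1741)·1 = -3.6556; e_2·v_3 = (-0.6522)·2 + 0.5303·3 + (-0.2365)·(-4) + 0.4873·1 = 1.7200.
u_3 = v_3 + 3.6556·e_1 − 1.7200·e_2 = (0.5763, -0.4576, -3.5932, -0.4746).
‖u_3‖ = 3.6984, so e_3 = (0.1558, -0.1237, -0.9716, -0.1283).
Qᵀb = (0.0000, -0.4730, 4.2758).
Back-substitute: x_3 = 4.2758/3.6984 = 1.1561.
x_2 = (-0.4730 − 1.7200·1.1561)/4.2283 = -0.5822.
x_1 = (0.0000 − 0.3482·(-0.5822) + 3.6556·1.1561)/5.7446 = 0.7710.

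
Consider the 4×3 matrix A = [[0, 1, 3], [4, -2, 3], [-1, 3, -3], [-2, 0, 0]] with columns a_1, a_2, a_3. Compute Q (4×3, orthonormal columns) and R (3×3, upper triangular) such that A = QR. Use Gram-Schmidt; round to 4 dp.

a_1 = (0, 4, -1, -2); ‖a_1‖ = 4.5826, so q_1 = (0.0000, 0.8729, -0.2182, -0.4364).
q_1·a_2 = 0.0000·1 + 0.8729·(-2) + (-0.2182)·3 + (-0.4364)·0 = -2.4004.
u_2 = a_2 + 2.4004·q_1 = (1.0000, 0.0952, 2.4762, -1.0476).
‖u_2‖ = 2.8702, so q_2 = (0.3484, 0.0332, 0.8627, -0.3650).
q_1·a_3 = 0.0000·3 + 0.8729·3 + (-0.2182)·(-3) + (-0.4364)·0 = 3.2733; q_2·a_3 = 0.3484·3 + 0.0332·3 + 0.8627·(-3) + (-0.3650)·0 = -1.4434.
u_3 = a_3 − 3.2733·q_1 + 1.4434·q_2 = (3.5029, 0.1908, -1.0405, 0.9017).
‖u_3‖ = 3.7686, so q_3 = (0.9295, 0.0506, -0.2761, 0.2393).

Q = [[0.0000, 0.3484, 0.9295], [0.8729, 0.0332, 0.0506], [-0.2182, 0.8627, -0.2761], [-0.4364, -0.3650, 0.2393]], R = [[4.5826, -2.4004, 3.2733], [0.0000, 2.8702, -1.4434], [0.0000, 0.0000, 3.7686]]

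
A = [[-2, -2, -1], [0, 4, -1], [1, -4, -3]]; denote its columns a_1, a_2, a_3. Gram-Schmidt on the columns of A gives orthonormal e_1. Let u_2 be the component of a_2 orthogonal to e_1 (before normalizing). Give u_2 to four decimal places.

a_1 = (-2, 0, 1); ‖a_1‖ = 2.2361, so e_1 = (-0.8944, 0.0000, 0.4472).
e_1·a_2 = (-0.8944)·(-2) + 0.0000·4 + 0.4472·(-4) = 0.0000.
u_2 = a_2 + 0.0000·e_1 = (-2.0000, 4.0000, -4.0000).

u_2 = (-2.0000, 4.0000, -4.0000)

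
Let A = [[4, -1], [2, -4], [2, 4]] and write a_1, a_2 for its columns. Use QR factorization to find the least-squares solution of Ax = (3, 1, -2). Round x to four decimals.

x = (0.3479, -0.4124)

q_1 = a_1/‖a_1‖ = (4, 2, 2)/4.8990 = (0.8165, 0.4082, 0.4082).
r_{12} = q_1·a_2 = -0.8165.
u_2 = a_2 + 0.8165·q_1 = (-0.3333, -3.6667, 4.3333).
‖u_2‖ = 5.6862, so q_2 = (-0.0586, -0.6448, 0.7621).
Qᵀb = (2.0412, -2.3448).
Back-substitute: x_2 = -2.3448/5.6862 = -0.4124.
x_1 = (2.0412 + 0.8165·(-0.4124))/4.8990 = 0.3479.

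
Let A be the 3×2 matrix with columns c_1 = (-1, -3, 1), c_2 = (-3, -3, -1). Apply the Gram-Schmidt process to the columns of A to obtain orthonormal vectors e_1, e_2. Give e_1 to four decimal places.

e_1 = (-0.3015, -0.9045, 0.3015)

c_1 = (-1, -3, 1); ‖c_1‖ = 3.3166, so e_1 = (-0.3015, -0.9045, 0.3015).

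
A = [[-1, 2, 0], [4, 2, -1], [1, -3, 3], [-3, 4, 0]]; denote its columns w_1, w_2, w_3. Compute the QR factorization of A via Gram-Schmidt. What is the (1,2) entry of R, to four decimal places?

r_{12} = -1.7321

w_1 = (-1, 4, 1, -3); ‖w_1‖ = 5.1962, so e_1 = (-0.1925, 0.7698, 0.1925, -0.5774).
r_{12} = e_1·w_2 = -1.7321.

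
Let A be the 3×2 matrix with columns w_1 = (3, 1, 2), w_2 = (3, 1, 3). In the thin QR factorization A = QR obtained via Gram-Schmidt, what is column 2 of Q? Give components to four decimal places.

q_1 = w_1/‖w_1‖ = (3, 1, 2)/3.7417 = (0.8018, 0.2673, 0.5345).
r_{12} = q_1·w_2 = 4.2762.
u_2 = w_2 − 4.2762·q_1 = (-0.4286, -0.1429, 0.7143).
‖u_2‖ = 0.8452, so q_2 = (-0.5071, -0.1690, 0.8452).

q_2 = (-0.5071, -0.1690, 0.8452)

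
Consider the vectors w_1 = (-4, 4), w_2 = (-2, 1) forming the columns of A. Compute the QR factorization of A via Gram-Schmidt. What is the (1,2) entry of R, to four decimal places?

w_1 = (-4, 4); ‖w_1‖ = 5.6569, so q_1 = (-0.7071, 0.7071).
r_{12} = q_1·w_2 = 2.1213.

r_{12} = 2.1213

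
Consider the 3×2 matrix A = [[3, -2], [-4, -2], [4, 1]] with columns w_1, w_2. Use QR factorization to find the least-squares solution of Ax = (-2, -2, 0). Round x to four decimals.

w_1 = (3, -4, 4); ‖w_1‖ = 6.4031, so q_1 = (0.4685, -0.6247, 0.6247).
q_1·w_2 = 0.4685·(-2) + (-0.6247)·(-2) + 0.6247·1 = 0.9370.
u_2 = w_2 − 0.9370·q_1 = (-2.4390, -1.4146, 0.4146).
‖u_2‖ = 2.8499, so q_2 = (-0.8558, -0.4964, 0.1455).
Qᵀb = (0.3123, 2.7044).
Back-substitute: x_2 = 2.7044/2.8499 = 0.9489.
x_1 = (0.3123 − 0.9370·0.9489)/6.4031 = -0.0901.

x = (-0.0901, 0.9489)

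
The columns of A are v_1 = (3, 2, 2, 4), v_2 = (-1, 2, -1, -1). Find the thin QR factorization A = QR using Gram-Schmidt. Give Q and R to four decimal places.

Q = [[0.5222, -0.2183], [0.3482, 0.9218], [0.3482, -0.2790], [0.6963, -0.1577]], R = [[5.7446, -0.8704], [0.0000, 2.4985]]

v_1 = (3, 2, 2, 4); ‖v_1‖ = 5.7446, so q_1 = (0.5222, 0.3482, 0.3482, 0.6963).
q_1·v_2 = 0.5222·(-1) + 0.3482·2 + 0.3482·(-1) + 0.6963·(-1) = -0.8704.
u_2 = v_2 + 0.8704·q_1 = (-0.5455, 2.3030, -0.6970, -0.3939).
‖u_2‖ = 2.4985, so q_2 = (-0.2183, 0.9218, -0.2790, -0.1577).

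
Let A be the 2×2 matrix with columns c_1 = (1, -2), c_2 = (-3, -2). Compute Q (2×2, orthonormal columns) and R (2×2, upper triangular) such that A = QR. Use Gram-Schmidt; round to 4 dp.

Q = [[0.4472, -0.8944], [-0.8944, -0.4472]], R = [[2.2361, 0.4472], [0.0000, 3.5777]]

q_1 = c_1/‖c_1‖ = (1, -2)/2.2361 = (0.4472, -0.8944).
r_{12} = q_1·c_2 = 0.4472.
u_2 = c_2 − 0.4472·q_1 = (-3.2000, -1.6000).
‖u_2‖ = 3.5777, so q_2 = (-0.8944, -0.4472).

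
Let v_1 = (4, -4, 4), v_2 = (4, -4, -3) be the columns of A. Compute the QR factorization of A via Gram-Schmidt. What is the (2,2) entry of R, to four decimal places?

v_1 = (4, -4, 4); ‖v_1‖ = 6.9282, so q_1 = (0.5774, -0.5774, 0.5774).
q_1·v_2 = 0.5774·4 + (-0.5774)·(-4) + 0.5774·(-3) = 2.8868.
u_2 = v_2 − 2.8868·q_1 = (2.3333, -2.3333, -4.6667).
r_{22} = ‖u_2‖ = 5.7155.

r_{22} = 5.7155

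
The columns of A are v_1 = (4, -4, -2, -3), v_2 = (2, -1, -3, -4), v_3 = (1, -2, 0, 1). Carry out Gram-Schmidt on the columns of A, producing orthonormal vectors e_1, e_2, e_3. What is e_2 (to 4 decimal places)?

e_2 = (-0.2108, 0.5270, -0.5270, -0.6325)

v_1 = (4, -4, -2, -3); ‖v_1‖ = 6.7082, so e_1 = (0.5963, -0.5963, -0.2981, -0.4472).
e_1·v_2 = 0.5963·2 + (-0.5963)·(-1) + (-0.2981)·(-3) + (-0.4472)·(-4) = 4.4721.
u_2 = v_2 − 4.4721·e_1 = (-0.6667, 1.6667, -1.6667, -2.0000).
‖u_2‖ = 3.1623, so e_2 = (-0.2108, 0.5270, -0.5270, -0.6325).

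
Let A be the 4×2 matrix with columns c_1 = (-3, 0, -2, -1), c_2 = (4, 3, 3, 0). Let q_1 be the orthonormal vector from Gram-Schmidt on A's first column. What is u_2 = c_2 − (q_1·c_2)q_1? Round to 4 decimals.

u_2 = (0.1429, 3.0000, 0.4286, -1.2857)

q_1 = c_1/‖c_1‖ = (-3, 0, -2, -1)/3.7417 = (-0.8018, 0.0000, -0.5345, -0.2673).
r_{12} = q_1·c_2 = -4.8107.
u_2 = c_2 + 4.8107·q_1 = (0.1429, 3.0000, 0.4286, -1.2857).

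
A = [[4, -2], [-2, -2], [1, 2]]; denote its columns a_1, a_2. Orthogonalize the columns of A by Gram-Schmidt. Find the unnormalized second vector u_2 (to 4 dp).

u_2 = (-1.6190, -2.1905, 2.0952)

a_1 = (4, -2, 1); ‖a_1‖ = 4.5826, so q_1 = (0.8729, -0.4364, 0.2182).
q_1·a_2 = 0.8729·(-2) + (-0.4364)·(-2) + 0.2182·2 = -0.4364.
u_2 = a_2 + 0.4364·q_1 = (-1.6190, -2.1905, 2.0952).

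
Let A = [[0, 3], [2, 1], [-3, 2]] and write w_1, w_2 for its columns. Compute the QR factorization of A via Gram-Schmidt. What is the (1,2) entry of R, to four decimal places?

r_{12} = -1.1094

q_1 = w_1/‖w_1‖ = (0, 2, -3)/3.6056 = (0.0000, 0.5547, -0.8321).
r_{12} = q_1·w_2 = -1.1094.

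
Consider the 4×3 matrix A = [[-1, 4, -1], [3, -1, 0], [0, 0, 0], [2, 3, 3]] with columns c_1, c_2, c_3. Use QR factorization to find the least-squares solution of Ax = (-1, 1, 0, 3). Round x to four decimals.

x = (0.3409, 0.0227, 0.7500)

c_1 = (-1, 3, 0, 2); ‖c_1‖ = 3.7417, so e_1 = (-0.2673, 0.8018, 0.0000, 0.5345).
e_1·c_2 = (-0.2673)·4 + 0.8018·(-1) + 0.0000·0 + 0.5345·3 = -0.2673.
u_2 = c_2 + 0.2673·e_1 = (3.9286, -0.7857, 0.0000, 3.1429).
‖u_2‖ = 5.0920, so e_2 = (0.7715, -0.1543, 0.0000, 0.6172).
e_1·c_3 = (-0.2673)·(-1) + 0.8018·0 + 0.0000·0 + 0.5345·3 = 1.8708; e_2·c_3 = 0.7715·(-1) + (-0.1543)·0 + 0.0000·0 + 0.6172·3 = 1.0801.
u_3 = c_3 − 1.8708·e_1 − 1.0801·e_2 = (-1.3333, -1.3333, 0.0000, 1.3333).
‖u_3‖ = 2.3094, so e_3 = (-0.5774, -0.5774, 0.0000, 0.5774).
Qᵀb = (2.6726, 0.9258, 1.7321).
Back-substitute: x_3 = 1.7321/2.3094 = 0.7500.
x_2 = (0.9258 − 1.0801·0.7500)/5.0920 = 0.0227.
x_1 = (2.6726 + 0.2673·0.0227 − 1.8708·0.7500)/3.7417 = 0.3409.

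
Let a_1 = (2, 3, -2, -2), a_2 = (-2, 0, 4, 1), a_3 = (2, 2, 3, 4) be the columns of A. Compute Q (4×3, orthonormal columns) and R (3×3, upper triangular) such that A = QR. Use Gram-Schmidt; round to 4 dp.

q_1 = a_1/‖a_1‖ = (2, 3, -2, -2)/4.5826 = (0.4364, 0.6547, -0.4364, -0.4364).
r_{12} = q_1·a_2 = -3.0551.
u_2 = a_2 + 3.0551·q_1 = (-0.6667, 2.0000, 2.6667, -0.3333).
‖u_2‖ = 3.4157, so q_2 = (-0.1952, 0.5855, 0.7807, -0.0976).
r_{13} = q_1·a_3 = -0.8729; r_{23} = q_2·a_3 = 2.7325.
u_3 = a_3 + 0.8729·q_1 − 2.7325·q_2 = (2.9143, 0.9714, 0.4857, 3.8857).
‖u_3‖ = 4.9771, so q_3 = (0.5855, 0.1952, 0.0976, 0.7807).

Q = [[0.4364, -0.1952, 0.5855], [0.6547, 0.5855, 0.1952], [-0.4364, 0.7807, 0.0976], [-0.4364, -0.0976, 0.7807]], R = [[4.5826, -3.0551, -0.8729], [0.0000, 3.4157, 2.7325], [0.0000, 0.0000, 4.9771]]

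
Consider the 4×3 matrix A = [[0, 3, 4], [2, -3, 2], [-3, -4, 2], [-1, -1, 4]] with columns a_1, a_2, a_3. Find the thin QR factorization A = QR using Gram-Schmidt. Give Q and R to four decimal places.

a_1 = (0, 2, -3, -1); ‖a_1‖ = 3.7417, so e_1 = (0.0000, 0.5345, -0.8018, -0.2673).
e_1·a_2 = 0.0000·3 + 0.5345·(-3) + (-0.8018)·(-4) + (-0.2673)·(-1) = 1.8708.
u_2 = a_2 − 1.8708·e_1 = (3.0000, -4.0000, -2.5000, -0.5000).
‖u_2‖ = 5.6125, so e_2 = (0.5345, -0.7127, -0.4454, -0.0891).
e_1·a_3 = 0.0000·4 + 0.5345·2 + (-0.8018)·2 + (-0.2673)·4 = -1.6036; e_2·a_3 = 0.5345·4 + (-0.7127)·2 + (-0.4454)·2 + (-0.0891)·4 = -0.5345.
u_3 = a_3 + 1.6036·e_1 + 0.5345·e_2 = (4.2857, 2.4762, 0.4762, 3.5238).
‖u_3‖ = 6.0945, so e_3 = (0.7032, 0.4063, 0.0781, 0.5782).

Q = [[0.0000, 0.5345, 0.7032], [0.5345, -0.7127, 0.4063], [-0.8018, -0.4454, 0.0781], [-0.2673, -0.0891, 0.5782]], R = [[3.7417, 1.8708, -1.6036], [0.0000, 5.6125, -0.5345], [0.0000, 0.0000, 6.0945]]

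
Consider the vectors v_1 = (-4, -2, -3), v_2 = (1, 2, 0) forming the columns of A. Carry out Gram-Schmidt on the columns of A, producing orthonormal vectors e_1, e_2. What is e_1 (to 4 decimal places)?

e_1 = v_1/‖v_1‖ = (-4, -2, -3)/5.3852 = (-0.7428, -0.3714, -0.5571).

e_1 = (-0.7428, -0.3714, -0.5571)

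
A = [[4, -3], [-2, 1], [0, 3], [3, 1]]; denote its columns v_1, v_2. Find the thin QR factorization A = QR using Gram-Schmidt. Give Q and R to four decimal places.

e_1 = v_1/‖v_1‖ = (4, -2, 0, 3)/5.3852 = (0.7428, -0.3714, 0.0000, 0.5571).
r_{12} = e_1·v_2 = -2.0426.
u_2 = v_2 + 2.0426·e_1 = (-1.4828, 0.2414, 3.0000, 2.1379).
‖u_2‖ = 3.9784, so e_2 = (-0.3727, 0.0607, 0.7541, 0.5374).

Q = [[0.7428, -0.3727], [-0.3714, 0.0607], [0.0000, 0.7541], [0.5571, 0.5374]], R = [[5.3852, -2.0426], [0.0000, 3.9784]]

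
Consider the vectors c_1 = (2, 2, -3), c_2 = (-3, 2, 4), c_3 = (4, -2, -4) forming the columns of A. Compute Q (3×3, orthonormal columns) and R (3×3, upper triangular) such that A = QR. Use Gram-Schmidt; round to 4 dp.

Q = [[0.4851, -0.3237, 0.8124], [0.4851, 0.8725, 0.0580], [-0.7276, 0.3659, 0.5803]], R = [[4.1231, -3.3955, 3.8806], [0.0000, 4.1798, -4.5035], [0.0000, 0.0000, 0.8124]]

q_1 = c_1/‖c_1‖ = (2, 2, -3)/4.1231 = (0.4851, 0.4851, -0.7276).
r_{12} = q_1·c_2 = -3.3955.
u_2 = c_2 + 3.3955·q_1 = (-1.3529, 3.6471, 1.5294).
‖u_2‖ = 4.1798, so q_2 = (-0.3237, 0.8725, 0.3659).
r_{13} = q_1·c_3 = 3.8806; r_{23} = q_2·c_3 = -4.5035.
u_3 = c_3 − 3.8806·q_1 + 4.5035·q_2 = (0.6599, 0.0471, 0.4714).
‖u_3‖ = 0.8124, so q_3 = (0.8124, 0.0580, 0.5803).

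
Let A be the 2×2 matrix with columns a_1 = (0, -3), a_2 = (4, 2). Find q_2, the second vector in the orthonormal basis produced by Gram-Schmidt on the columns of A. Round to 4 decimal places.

q_2 = (1.0000, 0.0000)

q_1 = a_1/‖a_1‖ = (0, -3)/3.0000 = (0.0000, -1.0000).
r_{12} = q_1·a_2 = -2.0000.
u_2 = a_2 + 2.0000·q_1 = (4.0000, 0.0000).
‖u_2‖ = 4.0000, so q_2 = (1.0000, 0.0000).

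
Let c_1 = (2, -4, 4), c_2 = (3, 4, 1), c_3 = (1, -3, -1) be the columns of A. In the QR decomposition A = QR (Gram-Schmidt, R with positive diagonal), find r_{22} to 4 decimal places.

c_1 = (2, -4, 4); ‖c_1‖ = 6.0000, so e_1 = (0.3333, -0.6667, 0.6667).
e_1·c_2 = 0.3333·3 + (-0.6667)·4 + 0.6667·1 = -1.0000.
u_2 = c_2 + 1.0000·e_1 = (3.3333, 3.3333, 1.6667).
r_{22} = ‖u_2‖ = 5.0000.

r_{22} = 5.0000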